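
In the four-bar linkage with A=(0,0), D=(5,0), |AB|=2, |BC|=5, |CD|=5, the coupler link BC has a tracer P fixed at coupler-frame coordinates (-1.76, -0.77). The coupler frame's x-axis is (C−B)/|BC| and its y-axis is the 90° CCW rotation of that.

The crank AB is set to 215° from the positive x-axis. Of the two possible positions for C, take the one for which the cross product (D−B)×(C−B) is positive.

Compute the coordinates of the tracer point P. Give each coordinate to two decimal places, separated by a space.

-1.94 -3.05

A=(0,0), D=(5.00,0)
B = A + 2.00·(cos215°, sin215°) = (-1.6383, -1.1472)
|BD| = 6.7367
circle(B,5.00) ∩ circle(D,5.00): a=3.3683, h=3.6952
  candidates: C₊=(1.0516,3.0676) cross=24.893; C₋=(2.3101,-4.2148) cross=-24.893
  mode + wants cross > 0 → take C=(1.0516,3.0676) (cross=24.893)
ex = (C−B)/|BC| = (0.5380,0.8430); ey = (-0.8430,0.5380)
P = B + -1.76·ex + -0.77·ey = (-1.9361,-3.0450)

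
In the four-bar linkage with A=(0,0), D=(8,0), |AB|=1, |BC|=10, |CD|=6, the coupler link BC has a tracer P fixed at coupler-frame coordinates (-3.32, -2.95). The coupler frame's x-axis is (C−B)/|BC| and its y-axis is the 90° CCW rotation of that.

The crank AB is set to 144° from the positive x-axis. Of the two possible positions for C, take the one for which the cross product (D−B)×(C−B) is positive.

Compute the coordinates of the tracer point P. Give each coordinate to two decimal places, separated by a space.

A=(0,0), D=(8.00,0)
B = A + 1.00·(cos144°, sin144°) = (-0.8090, 0.5878)
|BD| = 8.8286
circle(B,10.00) ∩ circle(D,6.00): a=8.0389, h=5.9478
  candidates: C₊=(7.6080,5.9872) cross=52.511; C₋=(6.8160,-5.8820) cross=-52.511
  mode + wants cross > 0 → take C=(7.6080,5.9872) (cross=52.511)
ex = (C−B)/|BC| = (0.8417,0.5399); ey = (-0.5399,0.8417)
P = B + -3.32·ex + -2.95·ey = (-2.0107,-3.6878)

-2.01 -3.69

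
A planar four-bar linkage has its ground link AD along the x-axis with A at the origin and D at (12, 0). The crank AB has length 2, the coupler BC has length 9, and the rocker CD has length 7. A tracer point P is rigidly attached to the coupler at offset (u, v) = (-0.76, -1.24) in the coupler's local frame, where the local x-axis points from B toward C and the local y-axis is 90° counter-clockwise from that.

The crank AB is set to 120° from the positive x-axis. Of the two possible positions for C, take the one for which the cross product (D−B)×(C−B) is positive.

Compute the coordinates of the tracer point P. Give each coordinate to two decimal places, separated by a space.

-1.22 0.30

A=(0,0), D=(12.00,0)
B = A + 2.00·(cos120°, sin120°) = (-1.0000, 1.7321)
|BD| = 13.1149
circle(B,9.00) ∩ circle(D,7.00): a=7.7774, h=4.5290
  candidates: C₊=(7.3074,5.1942) cross=59.397; C₋=(6.1112,-3.7844) cross=-59.397
  mode + wants cross > 0 → take C=(7.3074,5.1942) (cross=59.397)
ex = (C−B)/|BC| = (0.9230,0.3847); ey = (-0.3847,0.9230)
P = B + -0.76·ex + -1.24·ey = (-1.2245,0.2951)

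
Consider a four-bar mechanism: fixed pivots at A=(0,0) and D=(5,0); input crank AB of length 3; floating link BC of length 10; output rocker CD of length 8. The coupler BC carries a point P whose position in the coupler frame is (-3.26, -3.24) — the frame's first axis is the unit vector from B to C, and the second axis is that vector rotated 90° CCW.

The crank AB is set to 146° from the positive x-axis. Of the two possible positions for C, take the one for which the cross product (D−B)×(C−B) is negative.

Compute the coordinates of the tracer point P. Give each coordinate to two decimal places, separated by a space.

-6.82 3.22

A=(0,0), D=(5.00,0)
B = A + 3.00·(cos146°, sin146°) = (-2.4871, 1.6776)
|BD| = 7.6728
circle(B,10.00) ∩ circle(D,8.00): a=6.1823, h=7.8599
  candidates: C₊=(5.2642,7.9956) cross=60.307; C₋=(1.8271,-7.3439) cross=-60.307
  mode - wants cross < 0 → take C=(1.8271,-7.3439) (cross=-60.307)
ex = (C−B)/|BC| = (0.4314,-0.9021); ey = (0.9021,0.4314)
P = B + -3.26·ex + -3.24·ey = (-6.8165,3.2208)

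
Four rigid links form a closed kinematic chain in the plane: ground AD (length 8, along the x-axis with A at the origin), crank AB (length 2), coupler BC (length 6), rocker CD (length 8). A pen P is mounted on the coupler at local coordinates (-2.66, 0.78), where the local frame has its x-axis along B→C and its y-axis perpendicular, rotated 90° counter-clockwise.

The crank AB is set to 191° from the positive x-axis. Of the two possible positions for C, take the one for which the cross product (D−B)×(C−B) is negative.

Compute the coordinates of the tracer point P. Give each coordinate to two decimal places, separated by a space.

A=(0,0), D=(8.00,0)
B = A + 2.00·(cos191°, sin191°) = (-1.9633, -0.3816)
|BD| = 9.9706
circle(B,6.00) ∩ circle(D,8.00): a=3.5811, h=4.8141
  candidates: C₊=(1.4310,4.5660) cross=47.999; C₋=(1.7995,-5.0551) cross=-47.999
  mode - wants cross < 0 → take C=(1.7995,-5.0551) (cross=-47.999)
ex = (C−B)/|BC| = (0.6271,-0.7789); ey = (0.7789,0.6271)
P = B + -2.66·ex + 0.78·ey = (-3.0239,2.1795)

-3.02 2.18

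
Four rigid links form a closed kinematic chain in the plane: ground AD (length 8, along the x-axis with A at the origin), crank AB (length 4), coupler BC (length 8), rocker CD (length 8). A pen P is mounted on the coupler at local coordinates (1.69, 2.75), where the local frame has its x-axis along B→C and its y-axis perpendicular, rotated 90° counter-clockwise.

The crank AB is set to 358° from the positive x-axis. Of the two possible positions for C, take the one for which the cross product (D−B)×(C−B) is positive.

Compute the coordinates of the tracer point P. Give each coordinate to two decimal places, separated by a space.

A=(0,0), D=(8.00,0)
B = A + 4.00·(cos358°, sin358°) = (3.9976, -0.1396)
|BD| = 4.0049
circle(B,8.00) ∩ circle(D,8.00): a=2.0024, h=7.7453
  candidates: C₊=(5.7288,7.6708) cross=31.019; C₋=(6.2688,-7.8104) cross=-31.019
  mode + wants cross > 0 → take C=(5.7288,7.6708) (cross=31.019)
ex = (C−B)/|BC| = (0.2164,0.9763); ey = (-0.9763,0.2164)
P = B + 1.69·ex + 2.75·ey = (1.6785,2.1055)

1.68 2.11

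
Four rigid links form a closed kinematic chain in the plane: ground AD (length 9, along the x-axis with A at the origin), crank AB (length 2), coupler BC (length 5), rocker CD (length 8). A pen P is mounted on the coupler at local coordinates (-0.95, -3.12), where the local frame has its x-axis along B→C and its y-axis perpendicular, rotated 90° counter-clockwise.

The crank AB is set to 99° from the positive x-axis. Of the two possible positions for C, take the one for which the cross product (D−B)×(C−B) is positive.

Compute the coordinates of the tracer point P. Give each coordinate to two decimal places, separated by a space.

A=(0,0), D=(9.00,0)
B = A + 2.00·(cos99°, sin99°) = (-0.3129, 1.9754)
|BD| = 9.5201
circle(B,5.00) ∩ circle(D,8.00): a=2.7117, h=4.2008
  candidates: C₊=(3.2115,5.5221) cross=39.992; C₋=(1.4682,-2.6966) cross=-39.992
  mode + wants cross > 0 → take C=(3.2115,5.5221) (cross=39.992)
ex = (C−B)/|BC| = (0.7049,0.7093); ey = (-0.7093,0.7049)
P = B + -0.95·ex + -3.12·ey = (1.2306,-0.8977)

1.23 -0.90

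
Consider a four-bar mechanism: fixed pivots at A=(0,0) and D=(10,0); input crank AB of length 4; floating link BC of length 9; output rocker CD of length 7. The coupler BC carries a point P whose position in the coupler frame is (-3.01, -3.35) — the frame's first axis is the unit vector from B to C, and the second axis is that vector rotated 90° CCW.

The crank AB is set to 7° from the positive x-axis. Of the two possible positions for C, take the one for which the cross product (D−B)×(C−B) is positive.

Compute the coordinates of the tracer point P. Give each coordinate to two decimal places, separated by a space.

A=(0,0), D=(10.00,0)
B = A + 4.00·(cos7°, sin7°) = (3.9702, 0.4875)
|BD| = 6.0495
circle(B,9.00) ∩ circle(D,7.00): a=5.6696, h=6.9897
  candidates: C₊=(10.1846,6.9976) cross=42.284; C₋=(9.0581,-6.9363) cross=-42.284
  mode + wants cross > 0 → take C=(10.1846,6.9976) (cross=42.284)
ex = (C−B)/|BC| = (0.6905,0.7233); ey = (-0.7233,0.6905)
P = B + -3.01·ex + -3.35·ey = (4.3150,-4.0029)

4.32 -4.00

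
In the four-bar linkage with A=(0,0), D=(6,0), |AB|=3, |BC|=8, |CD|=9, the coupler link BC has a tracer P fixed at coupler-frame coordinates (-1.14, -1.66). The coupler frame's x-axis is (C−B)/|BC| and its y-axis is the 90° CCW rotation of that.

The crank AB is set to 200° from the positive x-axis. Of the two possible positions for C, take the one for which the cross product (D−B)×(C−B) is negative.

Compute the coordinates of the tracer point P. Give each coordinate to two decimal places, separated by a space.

-4.83 -0.95

A=(0,0), D=(6.00,0)
B = A + 3.00·(cos200°, sin200°) = (-2.8191, -1.0261)
|BD| = 8.8786
circle(B,8.00) ∩ circle(D,9.00): a=3.4819, h=7.2025
  candidates: C₊=(-0.1929,6.5306) cross=63.948; C₋=(1.4719,-7.7779) cross=-63.948
  mode - wants cross < 0 → take C=(1.4719,-7.7779) (cross=-63.948)
ex = (C−B)/|BC| = (0.5364,-0.8440); ey = (0.8440,0.5364)
P = B + -1.14·ex + -1.66·ey = (-4.8316,-0.9543)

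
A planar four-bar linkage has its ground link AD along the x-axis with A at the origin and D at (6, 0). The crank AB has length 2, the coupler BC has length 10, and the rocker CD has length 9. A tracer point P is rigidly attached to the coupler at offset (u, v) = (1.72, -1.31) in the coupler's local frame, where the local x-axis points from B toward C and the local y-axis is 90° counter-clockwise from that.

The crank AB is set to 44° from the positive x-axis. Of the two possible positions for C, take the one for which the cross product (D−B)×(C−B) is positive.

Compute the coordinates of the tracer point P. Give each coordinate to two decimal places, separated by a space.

A=(0,0), D=(6.00,0)
B = A + 2.00·(cos44°, sin44°) = (1.4387, 1.3893)
|BD| = 4.7682
circle(B,10.00) ∩ circle(D,9.00): a=4.3765, h=8.9915
  candidates: C₊=(8.2451,8.7155) cross=42.873; C₋=(3.0054,-8.4872) cross=-42.873
  mode + wants cross > 0 → take C=(8.2451,8.7155) (cross=42.873)
ex = (C−B)/|BC| = (0.6806,0.7326); ey = (-0.7326,0.6806)
P = B + 1.72·ex + -1.31·ey = (3.5691,1.7578)

3.57 1.76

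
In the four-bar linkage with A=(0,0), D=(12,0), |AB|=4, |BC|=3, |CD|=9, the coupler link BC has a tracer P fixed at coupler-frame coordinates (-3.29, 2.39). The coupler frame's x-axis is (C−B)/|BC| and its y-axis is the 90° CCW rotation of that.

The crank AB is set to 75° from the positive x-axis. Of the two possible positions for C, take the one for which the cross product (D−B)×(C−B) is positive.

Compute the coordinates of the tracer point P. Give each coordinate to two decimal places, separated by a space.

A=(0,0), D=(12.00,0)
B = A + 4.00·(cos75°, sin75°) = (1.0353, 3.8637)
|BD| = 11.6255
circle(B,3.00) ∩ circle(D,9.00): a=2.7161, h=1.2738
  candidates: C₊=(4.0204,4.1624) cross=14.809; C₋=(3.1737,1.7596) cross=-14.809
  mode + wants cross > 0 → take C=(4.0204,4.1624) (cross=14.809)
ex = (C−B)/|BC| = (0.9950,0.0996); ey = (-0.0996,0.9950)
P = B + -3.29·ex + 2.39·ey = (-2.4763,5.9143)

-2.48 5.91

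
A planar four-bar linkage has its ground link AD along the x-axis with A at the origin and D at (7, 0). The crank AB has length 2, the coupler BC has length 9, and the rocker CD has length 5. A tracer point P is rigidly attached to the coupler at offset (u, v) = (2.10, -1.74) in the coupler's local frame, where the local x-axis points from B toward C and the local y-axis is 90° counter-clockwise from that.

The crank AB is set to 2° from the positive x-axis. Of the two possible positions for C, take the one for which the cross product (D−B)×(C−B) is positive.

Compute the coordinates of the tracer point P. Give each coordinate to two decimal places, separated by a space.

4.64 -0.62

A=(0,0), D=(7.00,0)
B = A + 2.00·(cos2°, sin2°) = (1.9988, 0.0698)
|BD| = 5.0017
circle(B,9.00) ∩ circle(D,5.00): a=8.0989, h=3.9252
  candidates: C₊=(10.1517,3.8816) cross=19.633; C₋=(10.0422,-3.9680) cross=-19.633
  mode + wants cross > 0 → take C=(10.1517,3.8816) (cross=19.633)
ex = (C−B)/|BC| = (0.9059,0.4235); ey = (-0.4235,0.9059)
P = B + 2.10·ex + -1.74·ey = (4.6381,-0.6170)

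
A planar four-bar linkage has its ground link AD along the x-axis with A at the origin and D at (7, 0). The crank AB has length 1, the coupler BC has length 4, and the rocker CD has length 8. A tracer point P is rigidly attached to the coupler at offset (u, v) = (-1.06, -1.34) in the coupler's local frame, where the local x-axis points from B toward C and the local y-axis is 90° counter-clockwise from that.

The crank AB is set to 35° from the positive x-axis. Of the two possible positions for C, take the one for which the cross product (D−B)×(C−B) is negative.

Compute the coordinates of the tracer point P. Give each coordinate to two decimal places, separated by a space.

-0.17 1.97

A=(0,0), D=(7.00,0)
B = A + 1.00·(cos35°, sin35°) = (0.8192, 0.5736)
|BD| = 6.2074
circle(B,4.00) ∩ circle(D,8.00): a=-0.7626, h=3.9266
  candidates: C₊=(0.4226,4.5539) cross=24.374; C₋=(-0.3031,-3.2658) cross=-24.374
  mode - wants cross < 0 → take C=(-0.3031,-3.2658) (cross=-24.374)
ex = (C−B)/|BC| = (-0.2806,-0.9598); ey = (0.9598,-0.2806)
P = B + -1.06·ex + -1.34·ey = (-0.1696,1.9669)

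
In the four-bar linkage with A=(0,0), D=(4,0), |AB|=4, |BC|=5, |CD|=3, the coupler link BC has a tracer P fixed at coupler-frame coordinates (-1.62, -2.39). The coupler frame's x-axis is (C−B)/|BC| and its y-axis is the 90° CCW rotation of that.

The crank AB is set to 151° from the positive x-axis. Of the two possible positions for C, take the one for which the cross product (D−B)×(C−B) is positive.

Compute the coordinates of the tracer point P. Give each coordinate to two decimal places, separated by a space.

A=(0,0), D=(4.00,0)
B = A + 4.00·(cos151°, sin151°) = (-3.4985, 1.9392)
|BD| = 7.7452
circle(B,5.00) ∩ circle(D,3.00): a=4.9055, h=0.9676
  candidates: C₊=(1.4930,1.6477) cross=7.494; C₋=(1.0085,-0.2257) cross=-7.494
  mode + wants cross > 0 → take C=(1.4930,1.6477) (cross=7.494)
ex = (C−B)/|BC| = (0.9983,-0.0583); ey = (0.0583,0.9983)
P = B + -1.62·ex + -2.39·ey = (-5.2551,-0.3522)

-5.26 -0.35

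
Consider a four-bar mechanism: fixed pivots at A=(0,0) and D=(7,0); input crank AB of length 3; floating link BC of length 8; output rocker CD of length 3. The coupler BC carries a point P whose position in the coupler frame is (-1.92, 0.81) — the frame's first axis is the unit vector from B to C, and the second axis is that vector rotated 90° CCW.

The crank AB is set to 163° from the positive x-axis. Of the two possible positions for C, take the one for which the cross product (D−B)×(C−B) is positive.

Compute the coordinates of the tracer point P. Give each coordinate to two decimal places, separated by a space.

A=(0,0), D=(7.00,0)
B = A + 3.00·(cos163°, sin163°) = (-2.8689, 0.8771)
|BD| = 9.9078
circle(B,8.00) ∩ circle(D,3.00): a=7.7295, h=2.0627
  candidates: C₊=(5.0128,2.2475) cross=20.437; C₋=(4.6476,-1.8618) cross=-20.437
  mode + wants cross > 0 → take C=(5.0128,2.2475) (cross=20.437)
ex = (C−B)/|BC| = (0.9852,0.1713); ey = (-0.1713,0.9852)
P = B + -1.92·ex + 0.81·ey = (-4.8993,1.3463)

-4.90 1.35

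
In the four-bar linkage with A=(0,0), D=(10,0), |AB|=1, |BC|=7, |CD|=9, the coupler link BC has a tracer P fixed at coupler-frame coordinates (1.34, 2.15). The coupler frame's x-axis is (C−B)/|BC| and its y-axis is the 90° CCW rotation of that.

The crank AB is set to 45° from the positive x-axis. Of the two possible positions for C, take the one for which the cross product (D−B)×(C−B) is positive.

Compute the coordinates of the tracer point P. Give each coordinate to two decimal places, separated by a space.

A=(0,0), D=(10.00,0)
B = A + 1.00·(cos45°, sin45°) = (0.7071, 0.7071)
|BD| = 9.3198
circle(B,7.00) ∩ circle(D,9.00): a=2.9431, h=6.3512
  candidates: C₊=(4.1236,6.8167) cross=59.192; C₋=(3.1598,-5.8491) cross=-59.192
  mode + wants cross > 0 → take C=(4.1236,6.8167) (cross=59.192)
ex = (C−B)/|BC| = (0.4881,0.8728); ey = (-0.8728,0.4881)
P = B + 1.34·ex + 2.15·ey = (-0.5154,2.9260)

-0.52 2.93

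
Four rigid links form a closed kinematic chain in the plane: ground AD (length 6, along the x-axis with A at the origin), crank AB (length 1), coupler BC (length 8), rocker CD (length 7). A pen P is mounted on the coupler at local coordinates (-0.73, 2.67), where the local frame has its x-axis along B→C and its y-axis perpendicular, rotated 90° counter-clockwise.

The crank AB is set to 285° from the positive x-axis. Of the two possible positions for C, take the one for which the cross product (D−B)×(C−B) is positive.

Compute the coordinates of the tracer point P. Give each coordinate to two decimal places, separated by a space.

-2.49 -0.64

A=(0,0), D=(6.00,0)
B = A + 1.00·(cos285°, sin285°) = (0.2588, -0.9659)
|BD| = 5.8219
circle(B,8.00) ∩ circle(D,7.00): a=4.1992, h=6.8093
  candidates: C₊=(3.2700,6.4457) cross=39.643; C₋=(5.5296,-6.9842) cross=-39.643
  mode + wants cross > 0 → take C=(3.2700,6.4457) (cross=39.643)
ex = (C−B)/|BC| = (0.3764,0.9265); ey = (-0.9265,0.3764)
P = B + -0.73·ex + 2.67·ey = (-2.4896,-0.6372)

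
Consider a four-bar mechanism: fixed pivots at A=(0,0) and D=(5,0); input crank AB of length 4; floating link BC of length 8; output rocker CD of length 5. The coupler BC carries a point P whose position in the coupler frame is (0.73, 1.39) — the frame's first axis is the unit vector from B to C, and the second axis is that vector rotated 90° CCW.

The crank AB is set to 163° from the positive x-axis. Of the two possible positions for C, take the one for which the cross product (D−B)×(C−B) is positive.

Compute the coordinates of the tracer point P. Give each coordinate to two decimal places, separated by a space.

-3.79 2.74

A=(0,0), D=(5.00,0)
B = A + 4.00·(cos163°, sin163°) = (-3.8252, 1.1695)
|BD| = 8.9024
circle(B,8.00) ∩ circle(D,5.00): a=6.6416, h=4.4597
  candidates: C₊=(3.3447,4.7180) cross=39.702; C₋=(2.1730,-4.1241) cross=-39.702
  mode + wants cross > 0 → take C=(3.3447,4.7180) (cross=39.702)
ex = (C−B)/|BC| = (0.8962,0.4436); ey = (-0.4436,0.8962)
P = B + 0.73·ex + 1.39·ey = (-3.7875,2.7391)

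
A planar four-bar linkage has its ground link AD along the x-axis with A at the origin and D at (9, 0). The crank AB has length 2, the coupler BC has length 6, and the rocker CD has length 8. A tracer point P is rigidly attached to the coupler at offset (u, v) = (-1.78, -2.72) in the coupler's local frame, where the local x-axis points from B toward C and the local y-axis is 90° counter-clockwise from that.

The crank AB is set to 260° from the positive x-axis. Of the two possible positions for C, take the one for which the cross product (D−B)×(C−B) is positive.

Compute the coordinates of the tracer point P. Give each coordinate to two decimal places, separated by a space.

1.53 -4.63

A=(0,0), D=(9.00,0)
B = A + 2.00·(cos260°, sin260°) = (-0.3473, -1.9696)
|BD| = 9.5526
circle(B,6.00) ∩ circle(D,8.00): a=3.3107, h=5.0039
  candidates: C₊=(1.8605,3.6094) cross=47.800; C₋=(3.9240,-6.1834) cross=-47.800
  mode + wants cross > 0 → take C=(1.8605,3.6094) (cross=47.800)
ex = (C−B)/|BC| = (0.3680,0.9298); ey = (-0.9298,0.3680)
P = B + -1.78·ex + -2.72·ey = (1.5269,-4.6256)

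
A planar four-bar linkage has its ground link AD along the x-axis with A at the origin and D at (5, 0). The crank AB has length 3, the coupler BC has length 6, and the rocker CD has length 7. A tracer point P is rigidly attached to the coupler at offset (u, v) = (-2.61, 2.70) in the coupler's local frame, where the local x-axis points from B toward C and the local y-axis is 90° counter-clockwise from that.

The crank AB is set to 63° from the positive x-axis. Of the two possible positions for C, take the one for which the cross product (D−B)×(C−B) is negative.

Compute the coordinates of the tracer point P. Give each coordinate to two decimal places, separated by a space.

A=(0,0), D=(5.00,0)
B = A + 3.00·(cos63°, sin63°) = (1.3620, 2.6730)
|BD| = 4.5145
circle(B,6.00) ∩ circle(D,7.00): a=0.8174, h=5.9441
  candidates: C₊=(5.5402,6.9791) cross=26.834; C₋=(-1.4988,-2.6011) cross=-26.834
  mode - wants cross < 0 → take C=(-1.4988,-2.6011) (cross=-26.834)
ex = (C−B)/|BC| = (-0.4768,-0.8790); ey = (0.8790,-0.4768)
P = B + -2.61·ex + 2.70·ey = (4.9797,3.6799)

4.98 3.68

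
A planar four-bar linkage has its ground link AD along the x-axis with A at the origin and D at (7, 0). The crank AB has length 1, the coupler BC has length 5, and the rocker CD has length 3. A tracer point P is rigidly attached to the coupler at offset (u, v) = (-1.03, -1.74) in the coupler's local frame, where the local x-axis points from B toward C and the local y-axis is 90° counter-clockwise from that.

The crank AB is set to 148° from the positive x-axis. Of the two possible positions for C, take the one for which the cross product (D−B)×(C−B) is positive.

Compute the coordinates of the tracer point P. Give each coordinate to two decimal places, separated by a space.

A=(0,0), D=(7.00,0)
B = A + 1.00·(cos148°, sin148°) = (-0.8480, 0.5299)
|BD| = 7.8659
circle(B,5.00) ∩ circle(D,3.00): a=4.9500, h=0.7053
  candidates: C₊=(4.1382,0.9001) cross=5.548; C₋=(4.0432,-0.5073) cross=-5.548
  mode + wants cross > 0 → take C=(4.1382,0.9001) (cross=5.548)
ex = (C−B)/|BC| = (0.9973,0.0740); ey = (-0.0740,0.9973)
P = B + -1.03·ex + -1.74·ey = (-1.7464,-1.2816)

-1.75 -1.28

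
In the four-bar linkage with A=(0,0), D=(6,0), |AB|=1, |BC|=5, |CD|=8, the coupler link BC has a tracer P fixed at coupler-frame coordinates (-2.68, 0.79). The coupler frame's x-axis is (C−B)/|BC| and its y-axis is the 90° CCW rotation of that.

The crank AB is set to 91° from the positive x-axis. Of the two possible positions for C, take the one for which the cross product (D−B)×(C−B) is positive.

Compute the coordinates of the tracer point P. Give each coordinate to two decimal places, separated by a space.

-1.16 -1.55

A=(0,0), D=(6.00,0)
B = A + 1.00·(cos91°, sin91°) = (-0.0175, 0.9998)
|BD| = 6.1000
circle(B,5.00) ∩ circle(D,8.00): a=-0.1468, h=4.9978
  candidates: C₊=(0.6570,5.9542) cross=30.487; C₋=(-0.9814,-3.9063) cross=-30.487
  mode + wants cross > 0 → take C=(0.6570,5.9542) (cross=30.487)
ex = (C−B)/|BC| = (0.1349,0.9909); ey = (-0.9909,0.1349)
P = B + -2.68·ex + 0.79·ey = (-1.1617,-1.5491)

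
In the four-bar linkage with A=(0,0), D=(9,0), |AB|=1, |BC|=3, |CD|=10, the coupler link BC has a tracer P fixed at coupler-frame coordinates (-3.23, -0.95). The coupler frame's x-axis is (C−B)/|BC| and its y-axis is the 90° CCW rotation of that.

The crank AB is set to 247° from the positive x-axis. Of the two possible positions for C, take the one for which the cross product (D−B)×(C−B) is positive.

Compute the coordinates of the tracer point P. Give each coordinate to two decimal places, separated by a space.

A=(0,0), D=(9.00,0)
B = A + 1.00·(cos247°, sin247°) = (-0.3907, -0.9205)
|BD| = 9.4357
circle(B,3.00) ∩ circle(D,10.00): a=-0.1042, h=2.9982
  candidates: C₊=(-0.7869,2.0532) cross=28.290; C₋=(-0.2020,-3.9146) cross=-28.290
  mode + wants cross > 0 → take C=(-0.7869,2.0532) (cross=28.290)
ex = (C−B)/|BC| = (-0.1321,0.9912); ey = (-0.9912,-0.1321)
P = B + -3.23·ex + -0.95·ey = (0.9775,-3.9967)

0.98 -4.00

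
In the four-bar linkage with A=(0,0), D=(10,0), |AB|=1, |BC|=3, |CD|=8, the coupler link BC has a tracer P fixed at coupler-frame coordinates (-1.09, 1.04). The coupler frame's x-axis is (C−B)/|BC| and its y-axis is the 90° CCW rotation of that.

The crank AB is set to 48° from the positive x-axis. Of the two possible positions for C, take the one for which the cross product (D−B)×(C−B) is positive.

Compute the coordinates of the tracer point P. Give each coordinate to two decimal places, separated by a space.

-0.83 0.58

A=(0,0), D=(10.00,0)
B = A + 1.00·(cos48°, sin48°) = (0.6691, 0.7431)
|BD| = 9.3604
circle(B,3.00) ∩ circle(D,8.00): a=1.7423, h=2.4422
  candidates: C₊=(2.5998,3.0393) cross=22.860; C₋=(2.2120,-1.8297) cross=-22.860
  mode + wants cross > 0 → take C=(2.5998,3.0393) (cross=22.860)
ex = (C−B)/|BC| = (0.6436,0.7654); ey = (-0.7654,0.6436)
P = B + -1.09·ex + 1.04·ey = (-0.8284,0.5782)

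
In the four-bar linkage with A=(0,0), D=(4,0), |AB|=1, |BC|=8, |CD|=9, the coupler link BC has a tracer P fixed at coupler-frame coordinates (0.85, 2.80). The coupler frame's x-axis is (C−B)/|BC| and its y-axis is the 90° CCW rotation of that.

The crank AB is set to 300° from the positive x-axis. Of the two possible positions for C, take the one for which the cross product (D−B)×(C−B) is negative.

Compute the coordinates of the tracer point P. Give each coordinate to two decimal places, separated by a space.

A=(0,0), D=(4.00,0)
B = A + 1.00·(cos300°, sin300°) = (0.5000, -0.8660)
|BD| = 3.6056
circle(B,8.00) ∩ circle(D,9.00): a=-0.5547, h=7.9807
  candidates: C₊=(-1.9554,6.7479) cross=28.775; C₋=(1.8785,-8.7464) cross=-28.775
  mode - wants cross < 0 → take C=(1.8785,-8.7464) (cross=-28.775)
ex = (C−B)/|BC| = (0.1723,-0.9850); ey = (0.9850,0.1723)
P = B + 0.85·ex + 2.80·ey = (3.4046,-1.2209)

3.40 -1.22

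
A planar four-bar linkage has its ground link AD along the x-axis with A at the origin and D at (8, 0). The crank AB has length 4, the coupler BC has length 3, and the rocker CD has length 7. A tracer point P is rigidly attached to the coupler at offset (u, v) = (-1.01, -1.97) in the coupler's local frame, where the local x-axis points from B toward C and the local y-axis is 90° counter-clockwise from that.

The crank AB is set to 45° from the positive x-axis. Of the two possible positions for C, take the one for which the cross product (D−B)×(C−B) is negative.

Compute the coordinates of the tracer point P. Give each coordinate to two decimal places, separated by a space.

A=(0,0), D=(8.00,0)
B = A + 4.00·(cos45°, sin45°) = (2.8284, 2.8284)
|BD| = 5.8945
circle(B,3.00) ∩ circle(D,7.00): a=-0.4457, h=2.9667
  candidates: C₊=(3.8609,5.6452) cross=17.487; C₋=(1.0138,0.4395) cross=-17.487
  mode - wants cross < 0 → take C=(1.0138,0.4395) (cross=-17.487)
ex = (C−B)/|BC| = (-0.6049,-0.7963); ey = (0.7963,-0.6049)
P = B + -1.01·ex + -1.97·ey = (1.8706,4.8243)

1.87 4.82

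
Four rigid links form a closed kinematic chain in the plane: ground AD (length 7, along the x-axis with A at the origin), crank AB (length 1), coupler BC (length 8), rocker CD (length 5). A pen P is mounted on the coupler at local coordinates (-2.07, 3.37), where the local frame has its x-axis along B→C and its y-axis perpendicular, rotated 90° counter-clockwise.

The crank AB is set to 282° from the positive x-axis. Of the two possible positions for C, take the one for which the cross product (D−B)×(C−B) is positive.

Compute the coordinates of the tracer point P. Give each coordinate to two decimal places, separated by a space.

-3.66 -0.16

A=(0,0), D=(7.00,0)
B = A + 1.00·(cos282°, sin282°) = (0.2079, -0.9781)
|BD| = 6.8622
circle(B,8.00) ∩ circle(D,5.00): a=6.2728, h=4.9651
  candidates: C₊=(5.7089,4.8304) cross=34.072; C₋=(7.1244,-4.9985) cross=-34.072
  mode + wants cross > 0 → take C=(5.7089,4.8304) (cross=34.072)
ex = (C−B)/|BC| = (0.6876,0.7261); ey = (-0.7261,0.6876)
P = B + -2.07·ex + 3.37·ey = (-3.6623,-0.1638)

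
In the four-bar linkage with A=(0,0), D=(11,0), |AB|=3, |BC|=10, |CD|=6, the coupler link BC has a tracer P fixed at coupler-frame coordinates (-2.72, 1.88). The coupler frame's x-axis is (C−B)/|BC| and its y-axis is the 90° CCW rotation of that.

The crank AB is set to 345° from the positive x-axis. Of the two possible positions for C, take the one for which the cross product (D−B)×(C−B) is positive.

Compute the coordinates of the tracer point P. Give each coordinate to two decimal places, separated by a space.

A=(0,0), D=(11.00,0)
B = A + 3.00·(cos345°, sin345°) = (2.8978, -0.7765)
|BD| = 8.1393
circle(B,10.00) ∩ circle(D,6.00): a=8.0012, h=5.9984
  candidates: C₊=(10.2903,5.9579) cross=48.823; C₋=(11.4347,-5.9842) cross=-48.823
  mode + wants cross > 0 → take C=(10.2903,5.9579) (cross=48.823)
ex = (C−B)/|BC| = (0.7392,0.6734); ey = (-0.6734,0.7392)
P = B + -2.72·ex + 1.88·ey = (-0.3790,-1.2184)

-0.38 -1.22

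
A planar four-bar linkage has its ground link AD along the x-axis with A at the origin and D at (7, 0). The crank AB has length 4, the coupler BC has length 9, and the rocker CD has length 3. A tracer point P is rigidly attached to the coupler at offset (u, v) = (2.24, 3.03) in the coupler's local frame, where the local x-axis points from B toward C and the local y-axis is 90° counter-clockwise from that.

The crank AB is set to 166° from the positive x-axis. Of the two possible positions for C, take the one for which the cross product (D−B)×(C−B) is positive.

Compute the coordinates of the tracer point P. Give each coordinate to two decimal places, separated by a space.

-2.10 4.29

A=(0,0), D=(7.00,0)
B = A + 4.00·(cos166°, sin166°) = (-3.8812, 0.9677)
|BD| = 10.9241
circle(B,9.00) ∩ circle(D,3.00): a=8.7575, h=2.0750
  candidates: C₊=(5.0257,2.2588) cross=22.668; C₋=(4.6581,-1.8750) cross=-22.668
  mode + wants cross > 0 → take C=(5.0257,2.2588) (cross=22.668)
ex = (C−B)/|BC| = (0.9897,0.1435); ey = (-0.1435,0.9897)
P = B + 2.24·ex + 3.03·ey = (-2.0990,4.2877)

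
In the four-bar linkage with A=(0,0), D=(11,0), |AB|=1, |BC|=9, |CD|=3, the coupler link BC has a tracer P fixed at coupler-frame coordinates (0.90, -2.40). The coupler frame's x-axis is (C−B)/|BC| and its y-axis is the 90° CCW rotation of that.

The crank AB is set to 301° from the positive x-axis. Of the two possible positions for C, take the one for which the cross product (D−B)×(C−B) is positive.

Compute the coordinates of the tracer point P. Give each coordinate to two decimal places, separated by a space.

2.18 -2.81

A=(0,0), D=(11.00,0)
B = A + 1.00·(cos301°, sin301°) = (0.5150, -0.8572)
|BD| = 10.5199
circle(B,9.00) ∩ circle(D,3.00): a=8.6820, h=2.3711
  candidates: C₊=(8.9750,2.2135) cross=24.944; C₋=(9.3614,-2.5130) cross=-24.944
  mode + wants cross > 0 → take C=(8.9750,2.2135) (cross=24.944)
ex = (C−B)/|BC| = (0.9400,0.3412); ey = (-0.3412,0.9400)
P = B + 0.90·ex + -2.40·ey = (2.1799,-2.8061)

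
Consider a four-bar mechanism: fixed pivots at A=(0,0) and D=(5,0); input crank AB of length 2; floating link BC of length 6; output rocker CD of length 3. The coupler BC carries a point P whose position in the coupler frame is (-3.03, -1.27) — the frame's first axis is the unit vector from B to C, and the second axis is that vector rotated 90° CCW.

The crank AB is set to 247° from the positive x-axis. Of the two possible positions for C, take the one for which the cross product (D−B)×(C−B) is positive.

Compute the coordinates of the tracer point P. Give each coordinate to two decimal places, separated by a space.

A=(0,0), D=(5.00,0)
B = A + 2.00·(cos247°, sin247°) = (-0.7815, -1.8410)
|BD| = 6.0675
circle(B,6.00) ∩ circle(D,3.00): a=5.2587, h=2.8889
  candidates: C₊=(3.3528,2.5073) cross=17.529; C₋=(5.1059,-2.9981) cross=-17.529
  mode + wants cross > 0 → take C=(3.3528,2.5073) (cross=17.529)
ex = (C−B)/|BC| = (0.6890,0.7247); ey = (-0.7247,0.6890)
P = B + -3.03·ex + -1.27·ey = (-1.9489,-4.9120)

-1.95 -4.91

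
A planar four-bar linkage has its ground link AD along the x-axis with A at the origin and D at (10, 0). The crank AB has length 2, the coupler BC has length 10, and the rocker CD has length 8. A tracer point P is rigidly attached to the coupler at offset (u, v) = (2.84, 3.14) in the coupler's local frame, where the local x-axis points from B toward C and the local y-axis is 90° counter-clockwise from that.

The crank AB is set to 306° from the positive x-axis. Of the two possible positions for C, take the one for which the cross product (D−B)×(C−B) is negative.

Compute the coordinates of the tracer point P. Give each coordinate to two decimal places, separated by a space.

5.36 -0.97

A=(0,0), D=(10.00,0)
B = A + 2.00·(cos306°, sin306°) = (1.1756, -1.6180)
|BD| = 8.9715
circle(B,10.00) ∩ circle(D,8.00): a=6.4921, h=7.6061
  candidates: C₊=(6.1895,7.0342) cross=68.238; C₋=(8.9330,-7.9285) cross=-68.238
  mode - wants cross < 0 → take C=(8.9330,-7.9285) (cross=-68.238)
ex = (C−B)/|BC| = (0.7757,-0.6310); ey = (0.6310,0.7757)
P = B + 2.84·ex + 3.14·ey = (5.3602,-0.9744)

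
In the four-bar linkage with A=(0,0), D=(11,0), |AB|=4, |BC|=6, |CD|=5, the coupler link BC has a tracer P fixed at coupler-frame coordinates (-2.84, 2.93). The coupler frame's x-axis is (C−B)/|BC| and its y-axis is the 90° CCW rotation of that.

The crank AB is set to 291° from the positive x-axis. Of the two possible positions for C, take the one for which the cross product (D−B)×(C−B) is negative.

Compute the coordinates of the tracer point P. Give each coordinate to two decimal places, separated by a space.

A=(0,0), D=(11.00,0)
B = A + 4.00·(cos291°, sin291°) = (1.4335, -3.7343)
|BD| = 10.2695
circle(B,6.00) ∩ circle(D,5.00): a=5.6703, h=1.9614
  candidates: C₊=(6.0024,0.1548) cross=20.143; C₋=(7.4289,-3.4996) cross=-20.143
  mode - wants cross < 0 → take C=(7.4289,-3.4996) (cross=-20.143)
ex = (C−B)/|BC| = (0.9992,0.0391); ey = (-0.0391,0.9992)
P = B + -2.84·ex + 2.93·ey = (-1.5190,-0.9177)

-1.52 -0.92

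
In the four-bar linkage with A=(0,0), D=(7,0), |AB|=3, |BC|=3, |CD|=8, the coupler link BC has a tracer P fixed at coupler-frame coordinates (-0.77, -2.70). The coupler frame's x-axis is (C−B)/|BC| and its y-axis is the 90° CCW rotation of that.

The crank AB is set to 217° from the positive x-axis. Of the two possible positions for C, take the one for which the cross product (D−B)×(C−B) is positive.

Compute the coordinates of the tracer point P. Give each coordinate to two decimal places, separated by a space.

-0.40 -3.78

A=(0,0), D=(7.00,0)
B = A + 3.00·(cos217°, sin217°) = (-2.3959, -1.8054)
|BD| = 9.5678
circle(B,3.00) ∩ circle(D,8.00): a=1.9097, h=2.3137
  candidates: C₊=(-0.9571,0.8270) cross=22.137; C₋=(-0.0839,-3.7172) cross=-22.137
  mode + wants cross > 0 → take C=(-0.9571,0.8270) (cross=22.137)
ex = (C−B)/|BC| = (0.4796,0.8775); ey = (-0.8775,0.4796)
P = B + -0.77·ex + -2.70·ey = (-0.3960,-3.7760)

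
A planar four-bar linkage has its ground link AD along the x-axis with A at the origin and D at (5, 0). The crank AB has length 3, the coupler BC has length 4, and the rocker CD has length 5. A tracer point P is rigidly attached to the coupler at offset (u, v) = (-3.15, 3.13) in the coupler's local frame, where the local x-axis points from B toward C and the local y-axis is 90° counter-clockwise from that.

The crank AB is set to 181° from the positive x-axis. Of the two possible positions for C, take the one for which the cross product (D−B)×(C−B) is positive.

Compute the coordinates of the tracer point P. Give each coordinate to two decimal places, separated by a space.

A=(0,0), D=(5.00,0)
B = A + 3.00·(cos181°, sin181°) = (-2.9995, -0.0524)
|BD| = 7.9997
circle(B,4.00) ∩ circle(D,5.00): a=3.4373, h=2.0457
  candidates: C₊=(0.4243,2.0158) cross=16.365; C₋=(0.4511,-2.0755) cross=-16.365
  mode + wants cross > 0 → take C=(0.4243,2.0158) (cross=16.365)
ex = (C−B)/|BC| = (0.8560,0.5170); ey = (-0.5170,0.8560)
P = B + -3.15·ex + 3.13·ey = (-7.3141,0.9982)

-7.31 1.00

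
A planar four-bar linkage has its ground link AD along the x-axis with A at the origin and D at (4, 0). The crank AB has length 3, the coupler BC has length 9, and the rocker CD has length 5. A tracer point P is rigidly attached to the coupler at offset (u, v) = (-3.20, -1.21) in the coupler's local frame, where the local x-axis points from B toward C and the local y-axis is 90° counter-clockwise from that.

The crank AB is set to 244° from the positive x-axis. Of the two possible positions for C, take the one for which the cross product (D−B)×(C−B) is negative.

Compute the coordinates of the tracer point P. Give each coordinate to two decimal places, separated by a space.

A=(0,0), D=(4.00,0)
B = A + 3.00·(cos244°, sin244°) = (-1.3151, -2.6964)
|BD| = 5.9599
circle(B,9.00) ∩ circle(D,5.00): a=7.6780, h=4.6956
  candidates: C₊=(3.4078,4.9648) cross=27.985; C₋=(7.6565,-3.4102) cross=-27.985
  mode - wants cross < 0 → take C=(7.6565,-3.4102) (cross=-27.985)
ex = (C−B)/|BC| = (0.9968,-0.0793); ey = (0.0793,0.9968)
P = B + -3.20·ex + -1.21·ey = (-4.6010,-3.6488)

-4.60 -3.65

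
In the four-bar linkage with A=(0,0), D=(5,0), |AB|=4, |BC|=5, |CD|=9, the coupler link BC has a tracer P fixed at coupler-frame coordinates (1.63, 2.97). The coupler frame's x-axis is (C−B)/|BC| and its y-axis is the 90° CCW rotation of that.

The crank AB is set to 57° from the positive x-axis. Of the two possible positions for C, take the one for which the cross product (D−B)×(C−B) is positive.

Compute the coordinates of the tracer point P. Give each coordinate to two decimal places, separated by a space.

A=(0,0), D=(5.00,0)
B = A + 4.00·(cos57°, sin57°) = (2.1786, 3.3547)
|BD| = 4.3834
circle(B,5.00) ∩ circle(D,9.00): a=-4.1960, h=2.7191
  candidates: C₊=(1.5588,8.3161) cross=11.919; C₋=(-2.6032,4.8157) cross=-11.919
  mode + wants cross > 0 → take C=(1.5588,8.3161) (cross=11.919)
ex = (C−B)/|BC| = (-0.1240,0.9923); ey = (-0.9923,-0.1240)
P = B + 1.63·ex + 2.97·ey = (-0.9706,4.6039)

-0.97 4.60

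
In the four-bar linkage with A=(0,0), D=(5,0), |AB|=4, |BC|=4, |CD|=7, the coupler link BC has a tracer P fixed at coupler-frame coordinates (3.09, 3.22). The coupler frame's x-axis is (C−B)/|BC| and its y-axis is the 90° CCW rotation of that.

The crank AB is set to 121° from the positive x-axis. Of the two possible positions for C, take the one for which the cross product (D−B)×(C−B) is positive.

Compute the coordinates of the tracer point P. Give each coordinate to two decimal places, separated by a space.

-1.53 7.86

A=(0,0), D=(5.00,0)
B = A + 4.00·(cos121°, sin121°) = (-2.0602, 3.4287)
|BD| = 7.8487
circle(B,4.00) ∩ circle(D,7.00): a=1.8221, h=3.5609
  candidates: C₊=(1.1344,5.8359) cross=27.948; C₋=(-1.9767,-0.5705) cross=-27.948
  mode + wants cross > 0 → take C=(1.1344,5.8359) (cross=27.948)
ex = (C−B)/|BC| = (0.7986,0.6018); ey = (-0.6018,0.7986)
P = B + 3.09·ex + 3.22·ey = (-1.5301,7.8599)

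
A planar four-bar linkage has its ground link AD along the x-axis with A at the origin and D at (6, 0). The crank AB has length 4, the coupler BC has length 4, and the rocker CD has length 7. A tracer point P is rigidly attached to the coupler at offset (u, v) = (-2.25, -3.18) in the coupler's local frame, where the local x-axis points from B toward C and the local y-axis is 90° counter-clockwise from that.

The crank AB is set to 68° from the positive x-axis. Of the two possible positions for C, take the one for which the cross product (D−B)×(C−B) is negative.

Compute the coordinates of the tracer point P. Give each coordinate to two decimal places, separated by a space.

0.39 7.44

A=(0,0), D=(6.00,0)
B = A + 4.00·(cos68°, sin68°) = (1.4984, 3.7087)
|BD| = 5.8326
circle(B,4.00) ∩ circle(D,7.00): a=0.0873, h=3.9990
  candidates: C₊=(4.1087,6.7397) cross=23.325; C₋=(-0.9770,0.5667) cross=-23.325
  mode - wants cross < 0 → take C=(-0.9770,0.5667) (cross=-23.325)
ex = (C−B)/|BC| = (-0.6189,-0.7855); ey = (0.7855,-0.6189)
P = B + -2.25·ex + -3.18·ey = (0.3930,7.4441)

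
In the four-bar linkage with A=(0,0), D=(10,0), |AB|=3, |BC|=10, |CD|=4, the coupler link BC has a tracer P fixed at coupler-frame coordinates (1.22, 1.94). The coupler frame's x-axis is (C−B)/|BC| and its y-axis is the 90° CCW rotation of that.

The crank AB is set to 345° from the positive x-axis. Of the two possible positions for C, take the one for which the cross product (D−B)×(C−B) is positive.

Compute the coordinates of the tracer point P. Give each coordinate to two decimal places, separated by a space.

A=(0,0), D=(10.00,0)
B = A + 3.00·(cos345°, sin345°) = (2.8978, -0.7765)
|BD| = 7.1445
circle(B,10.00) ∩ circle(D,4.00): a=9.4509, h=3.2681
  candidates: C₊=(11.9375,3.4994) cross=23.349; C₋=(12.6479,-2.9981) cross=-23.349
  mode + wants cross > 0 → take C=(11.9375,3.4994) (cross=23.349)
ex = (C−B)/|BC| = (0.9040,0.4276); ey = (-0.4276,0.9040)
P = B + 1.22·ex + 1.94·ey = (3.1711,1.4989)

3.17 1.50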